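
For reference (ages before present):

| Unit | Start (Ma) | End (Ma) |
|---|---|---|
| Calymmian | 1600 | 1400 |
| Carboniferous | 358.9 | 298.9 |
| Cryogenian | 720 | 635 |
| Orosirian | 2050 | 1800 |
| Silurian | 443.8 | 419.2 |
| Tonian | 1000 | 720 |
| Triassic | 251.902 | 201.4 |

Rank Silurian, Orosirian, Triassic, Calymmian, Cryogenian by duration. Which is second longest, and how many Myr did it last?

Start − end for each: Silurian 443.8 − 419.2 = 24.6; Orosirian 2050 − 1800 = 250; Triassic 251.902 − 201.4 = 50.502; Calymmian 1600 − 1400 = 200; Cryogenian 720 − 635 = 85.
Ranking these from longest: Orosirian > Calymmian > Cryogenian > Triassic > Silurian.
Position 2 in that ranking is Calymmian, which lasted 200 Myr.

Calymmian, 200 million years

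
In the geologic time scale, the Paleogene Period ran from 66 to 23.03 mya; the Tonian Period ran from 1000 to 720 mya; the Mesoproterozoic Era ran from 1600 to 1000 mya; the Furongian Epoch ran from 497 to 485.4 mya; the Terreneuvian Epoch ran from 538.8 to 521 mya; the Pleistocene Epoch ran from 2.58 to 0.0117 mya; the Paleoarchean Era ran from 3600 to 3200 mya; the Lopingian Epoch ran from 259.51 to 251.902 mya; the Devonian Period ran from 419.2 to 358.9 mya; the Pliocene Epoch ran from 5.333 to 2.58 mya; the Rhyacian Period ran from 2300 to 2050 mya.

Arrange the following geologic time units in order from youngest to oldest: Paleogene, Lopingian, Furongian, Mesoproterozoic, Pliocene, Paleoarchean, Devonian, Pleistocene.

Sorting by start age (ascending Ma, since larger Ma = older): Pleistocene began 2.58, Pliocene began 5.333, Paleogene began 66, Lopingian began 259.51, Devonian began 419.2, Furongian began 497, Mesoproterozoic began 1600, Paleoarchean began 3600.

Pleistocene, then Pliocene, then Paleogene, then Lopingian, then Devonian, then Furongian, then Mesoproterozoic, then Paleoarchean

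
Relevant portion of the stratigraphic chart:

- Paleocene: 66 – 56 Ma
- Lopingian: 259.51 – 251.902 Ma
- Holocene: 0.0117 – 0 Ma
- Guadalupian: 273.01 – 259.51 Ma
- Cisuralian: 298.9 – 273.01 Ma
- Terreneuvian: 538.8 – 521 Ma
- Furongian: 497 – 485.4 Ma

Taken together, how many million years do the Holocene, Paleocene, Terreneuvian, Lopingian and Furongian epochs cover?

Duration is start − end for each: (0.0117 − 0) + (66 − 56) + (538.8 − 521) + (259.51 − 251.902) + (497 − 485.4).
That is 0.0117 + 10 + 17.8 + 7.608 + 11.6, which totals 47.0197 million years.

47.0197 million years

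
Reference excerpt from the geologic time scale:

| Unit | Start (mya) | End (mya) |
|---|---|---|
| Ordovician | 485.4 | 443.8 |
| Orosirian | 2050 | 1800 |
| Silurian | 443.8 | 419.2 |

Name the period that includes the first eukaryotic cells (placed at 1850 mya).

1850 Ma lies between 2050 and 1800 Ma, so it falls in the Orosirian.

Orosirian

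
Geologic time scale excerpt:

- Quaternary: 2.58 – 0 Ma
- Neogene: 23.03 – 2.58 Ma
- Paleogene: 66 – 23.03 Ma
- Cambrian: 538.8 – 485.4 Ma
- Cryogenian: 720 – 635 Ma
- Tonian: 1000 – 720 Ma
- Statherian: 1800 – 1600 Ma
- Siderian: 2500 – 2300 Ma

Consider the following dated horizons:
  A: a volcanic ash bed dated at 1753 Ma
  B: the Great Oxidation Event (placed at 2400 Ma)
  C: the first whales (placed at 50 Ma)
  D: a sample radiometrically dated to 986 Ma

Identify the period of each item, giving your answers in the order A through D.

A — Statherian; B — Siderian; C — Paleogene; D — Tonian

Match each age against the start–end ranges in the excerpt: A = 1753 Ma → Statherian (1800–1600); B = 2400 Ma → Siderian (2500–2300); C = 50 Ma → Paleogene (66–23.03); D = 986 Ma → Tonian (1000–720).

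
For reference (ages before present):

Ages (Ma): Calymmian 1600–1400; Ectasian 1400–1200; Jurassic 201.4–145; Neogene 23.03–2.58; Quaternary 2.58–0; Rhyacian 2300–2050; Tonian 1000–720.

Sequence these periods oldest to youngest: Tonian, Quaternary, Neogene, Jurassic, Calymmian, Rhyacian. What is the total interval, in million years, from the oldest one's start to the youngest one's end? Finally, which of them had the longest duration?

Rhyacian, Calymmian, Tonian, Jurassic, Neogene, Quaternary; total span 2300 Myr; longest is Tonian

Start ages (Ma): Rhyacian 2300, Calymmian 1600, Tonian 1000, Jurassic 201.4, Neogene 23.03, Quaternary 2.58.
Ordered oldest to youngest: Rhyacian, Calymmian, Tonian, Jurassic, Neogene, Quaternary.
Span = 2300 − 0 = 2300 Myr.
Durations: Calymmian 200, Tonian 280, Neogene 20.45, Rhyacian 250, Quaternary 2.58, Jurassic 56.4 → longest is Tonian (280 Myr).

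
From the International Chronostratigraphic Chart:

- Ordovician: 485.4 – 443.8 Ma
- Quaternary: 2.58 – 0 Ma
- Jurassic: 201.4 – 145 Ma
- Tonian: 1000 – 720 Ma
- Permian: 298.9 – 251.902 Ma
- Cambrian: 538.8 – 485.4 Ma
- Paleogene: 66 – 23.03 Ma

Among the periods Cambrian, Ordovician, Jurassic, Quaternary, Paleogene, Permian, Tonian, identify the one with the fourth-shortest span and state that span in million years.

Permian, 46.998 million years

Start − end for each: Cambrian 538.8 − 485.4 = 53.4; Ordovician 485.4 − 443.8 = 41.6; Jurassic 201.4 − 145 = 56.4; Quaternary 2.58 − 0 = 2.58; Paleogene 66 − 23.03 = 42.97; Permian 298.9 − 251.902 = 46.998; Tonian 1000 − 720 = 280.
Ranking these from shortest: Quaternary < Ordovician < Paleogene < Permian < Cambrian < Jurassic < Tonian.
Position 4 in that ranking is Permian, which lasted 46.998 Myr.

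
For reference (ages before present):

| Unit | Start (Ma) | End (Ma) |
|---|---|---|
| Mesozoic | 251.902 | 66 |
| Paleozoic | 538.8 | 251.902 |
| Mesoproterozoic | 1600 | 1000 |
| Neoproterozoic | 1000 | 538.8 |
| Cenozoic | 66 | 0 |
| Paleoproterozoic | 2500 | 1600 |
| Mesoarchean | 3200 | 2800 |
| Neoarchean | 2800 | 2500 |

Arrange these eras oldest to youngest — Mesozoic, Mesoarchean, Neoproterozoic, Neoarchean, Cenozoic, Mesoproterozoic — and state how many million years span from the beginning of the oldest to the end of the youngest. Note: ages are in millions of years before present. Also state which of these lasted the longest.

From the excerpt: Mesozoic 251.902–66; Mesoarchean 3200–2800; Neoproterozoic 1000–538.8; Neoarchean 2800–2500; Cenozoic 66–0; Mesoproterozoic 1600–1000 (Ma).
Larger Ma is earlier, so the oldest is Mesoarchean and the youngest is Cenozoic; oldest to youngest: Mesoarchean, Neoarchean, Mesoproterozoic, Neoproterozoic, Mesozoic, Cenozoic.
Oldest start 3200 minus youngest end 0 gives 3200 Myr overall.
Individual lengths (start − end): Neoproterozoic 461.2; Mesoproterozoic 600; Neoarchean 300; Cenozoic 66; Mesozoic 185.902; Mesoarchean 400. The largest is Mesoproterozoic at 600 Myr.

Mesoarchean, Neoarchean, Mesoproterozoic, Neoproterozoic, Mesozoic, Cenozoic; total span 3200 Myr; longest is Mesoproterozoic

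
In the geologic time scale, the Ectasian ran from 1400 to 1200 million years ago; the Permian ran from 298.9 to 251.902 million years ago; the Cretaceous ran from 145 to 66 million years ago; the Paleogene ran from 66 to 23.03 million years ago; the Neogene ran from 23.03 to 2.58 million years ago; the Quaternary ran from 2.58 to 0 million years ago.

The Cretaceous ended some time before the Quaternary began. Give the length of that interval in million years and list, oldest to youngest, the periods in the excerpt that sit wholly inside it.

63.42 million years; Paleogene, Neogene

The Cretaceous closes at 66 Ma and the Quaternary opens at 2.58 Ma, so the interval is 66 − 2.58 = 63.42 Myr.
A period fits inside if it starts at or after 66 Ma and ends at or before 2.58 Ma; oldest first that gives Paleogene, Neogene.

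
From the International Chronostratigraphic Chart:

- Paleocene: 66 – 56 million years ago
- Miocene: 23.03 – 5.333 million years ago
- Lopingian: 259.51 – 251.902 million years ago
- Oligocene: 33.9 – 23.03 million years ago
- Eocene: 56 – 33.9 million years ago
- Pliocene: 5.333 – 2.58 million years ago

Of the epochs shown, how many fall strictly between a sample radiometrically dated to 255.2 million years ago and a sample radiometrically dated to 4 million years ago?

4

The older date is 255.2 Ma and the younger is 4 Ma.
Epochs with start < 255.2 and end > 4 Ma: Paleocene (66–56), Eocene (56–33.9), Oligocene (33.9–23.03), Miocene (23.03–5.333).
That is 4 complete epochs.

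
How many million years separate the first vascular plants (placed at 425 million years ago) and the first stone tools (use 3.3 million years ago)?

425 − 3.3 = 421.7 million years.

421.7 million years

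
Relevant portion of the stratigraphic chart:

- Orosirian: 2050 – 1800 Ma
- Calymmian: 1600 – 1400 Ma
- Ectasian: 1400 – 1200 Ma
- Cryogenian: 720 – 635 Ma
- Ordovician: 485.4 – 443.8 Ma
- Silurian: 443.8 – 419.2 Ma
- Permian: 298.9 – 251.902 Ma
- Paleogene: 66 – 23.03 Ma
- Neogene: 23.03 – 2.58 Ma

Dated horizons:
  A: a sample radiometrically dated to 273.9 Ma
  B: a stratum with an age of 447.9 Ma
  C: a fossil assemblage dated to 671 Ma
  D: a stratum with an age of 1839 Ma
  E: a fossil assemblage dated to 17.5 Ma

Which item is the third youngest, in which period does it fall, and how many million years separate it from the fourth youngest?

B, in the Ordovician; 223.1 million years to C

Smaller Ma means younger, so youngest first: E 17.5 < A 273.9 < B 447.9 < C 671 < D 1839.
Counting 3 along gives B (447.9 Ma); the excerpt puts that inside the Ordovician, 485.4–443.8 Ma.
Next in line is C (671 Ma), and 671 − 447.9 = 223.1 Myr.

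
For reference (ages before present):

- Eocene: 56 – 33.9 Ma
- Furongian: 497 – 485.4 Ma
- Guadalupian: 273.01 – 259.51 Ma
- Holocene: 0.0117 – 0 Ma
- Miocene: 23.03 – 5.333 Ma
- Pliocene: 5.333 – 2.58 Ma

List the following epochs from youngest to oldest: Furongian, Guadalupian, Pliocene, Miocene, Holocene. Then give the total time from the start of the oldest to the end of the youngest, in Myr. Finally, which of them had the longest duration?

From the excerpt: Furongian 497–485.4; Guadalupian 273.01–259.51; Pliocene 5.333–2.58; Miocene 23.03–5.333; Holocene 0.0117–0 (Ma).
Larger Ma is earlier, so the oldest is Furongian and the youngest is Holocene; youngest to oldest: Holocene, Pliocene, Miocene, Guadalupian, Furongian.
Oldest start 497 minus youngest end 0 gives 497 Myr overall.
Individual lengths (start − end): Guadalupian 13.5; Miocene 17.697; Pliocene 2.753; Holocene 0.0117; Furongian 11.6. The largest is Miocene at 17.697 Myr.

Holocene, Pliocene, Miocene, Guadalupian, Furongian; total span 497 Myr; longest is Miocene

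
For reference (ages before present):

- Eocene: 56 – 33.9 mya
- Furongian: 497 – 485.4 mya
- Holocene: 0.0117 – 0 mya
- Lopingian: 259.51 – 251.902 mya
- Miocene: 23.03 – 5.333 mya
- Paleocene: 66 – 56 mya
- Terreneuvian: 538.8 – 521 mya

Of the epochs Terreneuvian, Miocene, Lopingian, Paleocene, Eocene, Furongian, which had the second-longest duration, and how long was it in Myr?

Start − end for each: Terreneuvian 538.8 − 521 = 17.8; Miocene 23.03 − 5.333 = 17.697; Lopingian 259.51 − 251.902 = 7.608; Paleocene 66 − 56 = 10; Eocene 56 − 33.9 = 22.1; Furongian 497 − 485.4 = 11.6.
Ranking these from longest: Eocene > Terreneuvian > Miocene > Furongian > Paleocene > Lopingian.
Position 2 in that ranking is Terreneuvian, which lasted 17.8 Myr.

Terreneuvian, 17.8 million years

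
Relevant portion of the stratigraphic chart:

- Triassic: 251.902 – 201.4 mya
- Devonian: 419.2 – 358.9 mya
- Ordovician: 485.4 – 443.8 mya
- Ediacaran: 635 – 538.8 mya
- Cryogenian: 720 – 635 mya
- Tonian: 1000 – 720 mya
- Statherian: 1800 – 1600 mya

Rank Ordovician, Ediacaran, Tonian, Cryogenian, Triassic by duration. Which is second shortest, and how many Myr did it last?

Durations: Ordovician 41.6; Ediacaran 96.2; Tonian 280; Cryogenian 85; Triassic 50.502 Myr.
Sorted shortest-first: Ordovician (41.6), Triassic (50.502), Cryogenian (85), Ediacaran (96.2), Tonian (280).
The second shortest is Triassic at 50.502 Myr.

Triassic, 50.502 million years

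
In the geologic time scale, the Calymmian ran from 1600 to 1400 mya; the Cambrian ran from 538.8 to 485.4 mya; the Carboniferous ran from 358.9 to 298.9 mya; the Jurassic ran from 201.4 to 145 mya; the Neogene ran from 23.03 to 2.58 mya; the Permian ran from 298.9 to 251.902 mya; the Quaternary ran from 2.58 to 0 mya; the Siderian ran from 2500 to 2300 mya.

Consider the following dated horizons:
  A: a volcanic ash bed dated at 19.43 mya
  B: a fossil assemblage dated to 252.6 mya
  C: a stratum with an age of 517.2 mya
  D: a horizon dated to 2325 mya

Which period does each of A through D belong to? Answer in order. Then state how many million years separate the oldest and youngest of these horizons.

A — Neogene; B — Permian; C — Cambrian; D — Siderian; span 2305.57 million years

Match each age against the start–end ranges in the excerpt: A = 19.43 Ma → Neogene (23.03–2.58); B = 252.6 Ma → Permian (298.9–251.902); C = 517.2 Ma → Cambrian (538.8–485.4); D = 2325 Ma → Siderian (2500–2300).
The largest age is 2325 Ma and the smallest is 19.43 Ma; their difference is 2305.57 Myr.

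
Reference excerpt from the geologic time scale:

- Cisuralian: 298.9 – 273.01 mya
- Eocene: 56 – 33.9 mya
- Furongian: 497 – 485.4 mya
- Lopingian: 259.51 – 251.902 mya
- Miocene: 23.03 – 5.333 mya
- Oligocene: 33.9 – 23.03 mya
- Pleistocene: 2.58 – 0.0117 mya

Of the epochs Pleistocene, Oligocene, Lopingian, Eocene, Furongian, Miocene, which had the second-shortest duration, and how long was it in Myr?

Lopingian, 7.608 million years

Start − end for each: Pleistocene 2.58 − 0.0117 = 2.5683; Oligocene 33.9 − 23.03 = 10.87; Lopingian 259.51 − 251.902 = 7.608; Eocene 56 − 33.9 = 22.1; Furongian 497 − 485.4 = 11.6; Miocene 23.03 − 5.333 = 17.697.
Ranking these from shortest: Pleistocene < Lopingian < Oligocene < Furongian < Miocene < Eocene.
Position 2 in that ranking is Lopingian, which lasted 7.608 Myr.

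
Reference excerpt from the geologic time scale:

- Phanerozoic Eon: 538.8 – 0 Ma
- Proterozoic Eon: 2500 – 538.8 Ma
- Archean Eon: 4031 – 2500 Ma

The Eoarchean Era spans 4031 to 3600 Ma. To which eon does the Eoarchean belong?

Archean

The Eoarchean (4031–3600 Ma) lies entirely within 4031–2500 Ma, the Archean Eon.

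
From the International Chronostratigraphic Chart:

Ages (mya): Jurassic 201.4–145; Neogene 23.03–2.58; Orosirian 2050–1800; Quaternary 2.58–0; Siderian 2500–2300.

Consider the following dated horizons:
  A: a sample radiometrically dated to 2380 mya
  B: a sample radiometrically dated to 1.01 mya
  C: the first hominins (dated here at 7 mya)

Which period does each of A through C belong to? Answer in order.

A — Siderian; B — Quaternary; C — Neogene

Match each age against the start–end ranges in the excerpt: A = 2380 Ma → Siderian (2500–2300); B = 1.01 Ma → Quaternary (2.58–0); C = 7 Ma → Neogene (23.03–2.58).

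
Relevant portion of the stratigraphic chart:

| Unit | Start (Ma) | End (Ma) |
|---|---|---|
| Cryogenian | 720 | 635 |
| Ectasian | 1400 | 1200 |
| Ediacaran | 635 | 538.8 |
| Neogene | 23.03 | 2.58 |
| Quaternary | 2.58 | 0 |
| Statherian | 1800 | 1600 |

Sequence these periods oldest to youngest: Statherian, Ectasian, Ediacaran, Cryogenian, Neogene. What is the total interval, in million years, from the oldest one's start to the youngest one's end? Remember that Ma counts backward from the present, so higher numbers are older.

From the excerpt: Statherian 1800–1600; Ectasian 1400–1200; Ediacaran 635–538.8; Cryogenian 720–635; Neogene 23.03–2.58 (Ma).
Larger Ma is earlier, so the oldest is Statherian and the youngest is Neogene; oldest to youngest: Statherian, Ectasian, Cryogenian, Ediacaran, Neogene.
Oldest start 1800 minus youngest end 2.58 gives 1797.42 Myr overall.

Statherian, Ectasian, Cryogenian, Ediacaran, Neogene; total span 1797.42 Myr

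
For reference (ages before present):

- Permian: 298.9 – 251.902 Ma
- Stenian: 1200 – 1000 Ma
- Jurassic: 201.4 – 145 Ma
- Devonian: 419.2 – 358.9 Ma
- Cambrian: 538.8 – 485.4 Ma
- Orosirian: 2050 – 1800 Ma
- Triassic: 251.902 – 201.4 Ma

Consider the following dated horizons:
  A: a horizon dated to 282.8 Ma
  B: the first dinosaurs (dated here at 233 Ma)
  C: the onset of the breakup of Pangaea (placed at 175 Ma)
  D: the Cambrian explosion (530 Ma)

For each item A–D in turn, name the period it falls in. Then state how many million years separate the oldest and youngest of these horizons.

A: 282.8 Ma lies in 298.9–251.902 Ma, so Permian.
B: 233 Ma lies in 251.902–201.4 Ma, so Triassic.
C: 175 Ma lies in 201.4–145 Ma, so Jurassic.
D: 530 Ma lies in 538.8–485.4 Ma, so Cambrian.
Oldest = 530 Ma, youngest = 175 Ma → span 355 Myr.

A — Permian; B — Triassic; C — Jurassic; D — Cambrian; span 355 million years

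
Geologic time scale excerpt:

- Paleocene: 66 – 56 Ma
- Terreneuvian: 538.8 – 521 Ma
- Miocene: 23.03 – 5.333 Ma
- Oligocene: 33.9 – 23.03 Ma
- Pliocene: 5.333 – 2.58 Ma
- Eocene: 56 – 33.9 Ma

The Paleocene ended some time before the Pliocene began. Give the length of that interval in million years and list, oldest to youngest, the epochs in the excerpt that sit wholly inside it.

50.667 million years; Eocene, Oligocene, Miocene

The Paleocene closes at 56 Ma and the Pliocene opens at 5.333 Ma, so the interval is 56 − 5.333 = 50.667 Myr.
An epoch fits inside if it starts at or after 56 Ma and ends at or before 5.333 Ma; oldest first that gives Eocene, Oligocene, Miocene.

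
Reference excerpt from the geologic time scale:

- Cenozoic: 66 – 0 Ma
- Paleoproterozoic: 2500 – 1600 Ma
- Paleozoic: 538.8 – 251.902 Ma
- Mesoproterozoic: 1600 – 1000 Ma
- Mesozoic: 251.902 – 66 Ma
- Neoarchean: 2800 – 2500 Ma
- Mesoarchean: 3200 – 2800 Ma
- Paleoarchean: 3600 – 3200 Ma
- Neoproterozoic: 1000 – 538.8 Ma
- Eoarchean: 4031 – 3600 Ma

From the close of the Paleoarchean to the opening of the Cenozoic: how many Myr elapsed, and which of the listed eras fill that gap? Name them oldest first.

3134 million years; Mesoarchean, Neoarchean, Paleoproterozoic, Mesoproterozoic, Neoproterozoic, Paleozoic, Mesozoic

The Paleoarchean closes at 3200 Ma and the Cenozoic opens at 66 Ma, so the interval is 3200 − 66 = 3134 Myr.
An era fits inside if it starts at or after 3200 Ma and ends at or before 66 Ma; oldest first that gives Mesoarchean, Neoarchean, Paleoproterozoic, Mesoproterozoic, Neoproterozoic, Paleozoic, Mesozoic.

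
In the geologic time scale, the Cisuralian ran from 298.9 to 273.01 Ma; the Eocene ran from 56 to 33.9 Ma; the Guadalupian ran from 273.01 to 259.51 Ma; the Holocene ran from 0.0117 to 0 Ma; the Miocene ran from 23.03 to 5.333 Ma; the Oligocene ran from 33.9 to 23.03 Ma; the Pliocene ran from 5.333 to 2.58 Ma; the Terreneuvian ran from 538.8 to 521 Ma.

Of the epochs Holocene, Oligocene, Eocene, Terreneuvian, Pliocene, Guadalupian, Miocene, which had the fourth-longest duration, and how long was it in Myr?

Durations: Holocene 0.0117; Oligocene 10.87; Eocene 22.1; Terreneuvian 17.8; Pliocene 2.753; Guadalupian 13.5; Miocene 17.697 Myr.
Sorted longest-first: Eocene (22.1), Terreneuvian (17.8), Miocene (17.697), Guadalupian (13.5), Oligocene (10.87), Pliocene (2.753), Holocene (0.0117).
The fourth longest is Guadalupian at 13.5 Myr.

Guadalupian, 13.5 million years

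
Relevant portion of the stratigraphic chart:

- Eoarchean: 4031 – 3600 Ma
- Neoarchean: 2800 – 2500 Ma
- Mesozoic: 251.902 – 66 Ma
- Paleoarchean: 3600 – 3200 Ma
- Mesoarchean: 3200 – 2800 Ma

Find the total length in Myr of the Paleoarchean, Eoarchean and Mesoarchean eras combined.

1231 million years

Each duration: Paleoarchean = 400; Eoarchean = 431; Mesoarchean = 400.
Sum: 400 + 431 + 400 = 1231 Myr.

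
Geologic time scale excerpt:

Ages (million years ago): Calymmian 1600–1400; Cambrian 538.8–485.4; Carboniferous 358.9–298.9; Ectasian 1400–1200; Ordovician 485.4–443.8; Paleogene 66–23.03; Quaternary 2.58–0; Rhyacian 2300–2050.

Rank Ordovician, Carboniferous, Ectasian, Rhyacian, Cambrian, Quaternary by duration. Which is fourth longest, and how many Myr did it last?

Cambrian, 53.4 million years

Durations: Ordovician 41.6; Carboniferous 60; Ectasian 200; Rhyacian 250; Cambrian 53.4; Quaternary 2.58 Myr.
Sorted longest-first: Rhyacian (250), Ectasian (200), Carboniferous (60), Cambrian (53.4), Ordovician (41.6), Quaternary (2.58).
The fourth longest is Cambrian at 53.4 Myr.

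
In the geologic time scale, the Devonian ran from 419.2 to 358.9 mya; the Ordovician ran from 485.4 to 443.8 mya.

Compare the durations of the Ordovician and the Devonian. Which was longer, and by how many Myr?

Ordovician: 485.4 − 443.8 = 41.6 Myr.
Devonian: 419.2 − 358.9 = 60.3 Myr.
Difference: 60.3 − 41.6 = 18.7 Myr, so the Devonian was longer.

Devonian, by 18.7 million years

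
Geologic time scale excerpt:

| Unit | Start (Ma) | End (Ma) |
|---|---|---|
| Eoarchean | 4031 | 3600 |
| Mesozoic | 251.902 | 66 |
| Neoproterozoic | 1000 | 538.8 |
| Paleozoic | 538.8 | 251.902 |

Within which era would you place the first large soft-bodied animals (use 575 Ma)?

Neoproterozoic

575 Ma lies between 1000 and 538.8 Ma, so it falls in the Neoproterozoic.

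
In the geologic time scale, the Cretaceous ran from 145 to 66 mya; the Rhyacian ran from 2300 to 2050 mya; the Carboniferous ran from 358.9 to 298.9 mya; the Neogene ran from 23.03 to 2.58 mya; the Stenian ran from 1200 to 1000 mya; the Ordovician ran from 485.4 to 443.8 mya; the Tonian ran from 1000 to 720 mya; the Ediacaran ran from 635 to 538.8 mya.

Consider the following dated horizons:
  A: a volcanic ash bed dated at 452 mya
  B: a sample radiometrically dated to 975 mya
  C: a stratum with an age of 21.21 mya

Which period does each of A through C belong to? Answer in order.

Match each age against the start–end ranges in the excerpt: A = 452 Ma → Ordovician (485.4–443.8); B = 975 Ma → Tonian (1000–720); C = 21.21 Ma → Neogene (23.03–2.58).

A — Ordovician; B — Tonian; C — Neogene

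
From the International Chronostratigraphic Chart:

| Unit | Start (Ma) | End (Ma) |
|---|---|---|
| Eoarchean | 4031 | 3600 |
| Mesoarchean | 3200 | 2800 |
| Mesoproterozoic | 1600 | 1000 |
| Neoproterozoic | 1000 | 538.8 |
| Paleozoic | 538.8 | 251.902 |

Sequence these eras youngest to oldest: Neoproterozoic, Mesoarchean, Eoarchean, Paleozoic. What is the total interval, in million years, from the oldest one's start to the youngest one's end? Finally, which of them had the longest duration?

From the excerpt: Neoproterozoic 1000–538.8; Mesoarchean 3200–2800; Eoarchean 4031–3600; Paleozoic 538.8–251.902 (Ma).
Larger Ma is earlier, so the oldest is Eoarchean and the youngest is Paleozoic; youngest to oldest: Paleozoic, Neoproterozoic, Mesoarchean, Eoarchean.
Oldest start 4031 minus youngest end 251.902 gives 3779.098 Myr overall.
Individual lengths (start − end): Paleozoic 286.898; Eoarchean 431; Neoproterozoic 461.2; Mesoarchean 400. The largest is Neoproterozoic at 461.2 Myr.

Paleozoic → Neoproterozoic → Mesoarchean → Eoarchean; total span 3779.098 Myr; longest is Neoproterozoic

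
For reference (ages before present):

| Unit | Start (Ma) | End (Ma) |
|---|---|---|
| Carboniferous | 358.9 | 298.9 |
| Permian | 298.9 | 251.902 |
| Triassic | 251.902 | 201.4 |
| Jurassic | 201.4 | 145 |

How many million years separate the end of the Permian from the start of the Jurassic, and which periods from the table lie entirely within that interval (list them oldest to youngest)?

50.502 million years; Triassic

End of Permian = 251.902 Ma; start of Jurassic = 201.4 Ma.
Gap = 251.902 − 201.4 = 50.502 Myr.
Periods wholly inside 251.902–201.4 Ma: Triassic (251.902–201.4).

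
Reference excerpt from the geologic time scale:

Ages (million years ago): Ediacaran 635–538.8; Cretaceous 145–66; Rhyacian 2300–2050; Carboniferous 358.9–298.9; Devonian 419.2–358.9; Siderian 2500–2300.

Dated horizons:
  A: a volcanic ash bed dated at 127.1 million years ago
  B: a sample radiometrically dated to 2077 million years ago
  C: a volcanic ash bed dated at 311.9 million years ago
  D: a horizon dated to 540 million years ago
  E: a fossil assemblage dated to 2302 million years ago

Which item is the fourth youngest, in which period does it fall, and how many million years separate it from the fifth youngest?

Smaller Ma means younger, so youngest first: A 127.1 < C 311.9 < D 540 < B 2077 < E 2302.
Counting 4 along gives B (2077 Ma); the excerpt puts that inside the Rhyacian, 2300–2050 Ma.
Next in line is E (2302 Ma), and 2302 − 2077 = 225 Myr.

B, in the Rhyacian; 225 million years to E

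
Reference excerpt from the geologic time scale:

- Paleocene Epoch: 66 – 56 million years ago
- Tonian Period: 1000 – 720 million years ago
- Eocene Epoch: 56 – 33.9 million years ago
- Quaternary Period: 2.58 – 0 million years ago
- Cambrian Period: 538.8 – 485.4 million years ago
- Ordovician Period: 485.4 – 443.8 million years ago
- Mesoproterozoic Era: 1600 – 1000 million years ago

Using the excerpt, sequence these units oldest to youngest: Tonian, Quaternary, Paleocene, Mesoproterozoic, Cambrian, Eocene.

Mesoproterozoic, then Tonian, then Cambrian, then Paleocene, then Eocene, then Quaternary

Sorting by start age (descending Ma, since larger Ma = older): Mesoproterozoic began 1600, Tonian began 1000, Cambrian began 538.8, Paleocene began 66, Eocene began 56, Quaternary began 2.58.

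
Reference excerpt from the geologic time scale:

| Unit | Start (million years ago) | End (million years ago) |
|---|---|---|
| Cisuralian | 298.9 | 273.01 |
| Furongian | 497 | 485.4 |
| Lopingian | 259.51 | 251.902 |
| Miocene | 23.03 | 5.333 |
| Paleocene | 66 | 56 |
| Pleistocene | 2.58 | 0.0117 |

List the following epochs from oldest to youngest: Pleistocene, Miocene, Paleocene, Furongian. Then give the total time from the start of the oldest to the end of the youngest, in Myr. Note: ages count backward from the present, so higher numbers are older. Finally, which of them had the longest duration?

Furongian → Paleocene → Miocene → Pleistocene; total span 496.9883 Myr; longest is Miocene

Start ages (Ma): Furongian 497, Paleocene 66, Miocene 23.03, Pleistocene 2.58.
Ordered oldest to youngest: Furongian, Paleocene, Miocene, Pleistocene.
Span = 497 − 0.0117 = 496.9883 Myr.
Durations: Paleocene 10, Miocene 17.697, Furongian 11.6, Pleistocene 2.5683 → longest is Miocene (17.697 Myr).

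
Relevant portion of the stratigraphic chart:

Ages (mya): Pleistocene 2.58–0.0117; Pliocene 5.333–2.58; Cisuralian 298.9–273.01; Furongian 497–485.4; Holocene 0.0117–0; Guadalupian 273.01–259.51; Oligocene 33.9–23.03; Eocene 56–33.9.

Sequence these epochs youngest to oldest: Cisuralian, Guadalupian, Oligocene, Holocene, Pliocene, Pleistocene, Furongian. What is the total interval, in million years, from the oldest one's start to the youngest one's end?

From the excerpt: Cisuralian 298.9–273.01; Guadalupian 273.01–259.51; Oligocene 33.9–23.03; Holocene 0.0117–0; Pliocene 5.333–2.58; Pleistocene 2.58–0.0117; Furongian 497–485.4 (Ma).
Larger Ma is earlier, so the oldest is Furongian and the youngest is Holocene; youngest to oldest: Holocene, Pleistocene, Pliocene, Oligocene, Guadalupian, Cisuralian, Furongian.
Oldest start 497 minus youngest end 0 gives 497 Myr overall.

Holocene, Pleistocene, Pliocene, Oligocene, Guadalupian, Cisuralian, Furongian; total span 497 Myr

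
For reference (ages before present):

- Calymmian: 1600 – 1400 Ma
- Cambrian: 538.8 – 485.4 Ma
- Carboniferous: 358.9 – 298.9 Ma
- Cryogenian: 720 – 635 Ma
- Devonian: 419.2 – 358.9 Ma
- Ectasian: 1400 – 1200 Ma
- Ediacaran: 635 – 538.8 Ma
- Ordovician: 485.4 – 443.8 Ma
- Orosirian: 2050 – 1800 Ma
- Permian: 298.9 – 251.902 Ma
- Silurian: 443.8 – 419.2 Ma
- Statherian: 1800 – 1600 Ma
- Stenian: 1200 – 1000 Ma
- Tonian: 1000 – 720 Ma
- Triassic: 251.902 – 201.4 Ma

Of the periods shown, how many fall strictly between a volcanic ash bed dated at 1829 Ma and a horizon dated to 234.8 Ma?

1829 Ma sits inside the Orosirian (2050–1800) and 234.8 Ma inside the Triassic (251.902–201.4); neither of those is wholly between the two dates.
The listed periods lying completely between them are Statherian, Calymmian, Ectasian, Stenian, Tonian, Cryogenian, Ediacaran, Cambrian, Ordovician, Silurian, Devonian, Carboniferous, Permian — 13 in all.

13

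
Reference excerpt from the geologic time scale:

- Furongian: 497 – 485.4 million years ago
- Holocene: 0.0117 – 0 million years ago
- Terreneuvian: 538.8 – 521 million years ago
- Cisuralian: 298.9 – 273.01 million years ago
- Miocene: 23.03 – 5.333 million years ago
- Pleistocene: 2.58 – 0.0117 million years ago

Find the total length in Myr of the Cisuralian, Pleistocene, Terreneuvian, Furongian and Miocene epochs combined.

75.5553 million years

Each duration: Cisuralian = 25.89; Pleistocene = 2.5683; Terreneuvian = 17.8; Furongian = 11.6; Miocene = 17.697.
Sum: 25.89 + 2.5683 + 17.8 + 11.6 + 17.697 = 75.5553 Myr.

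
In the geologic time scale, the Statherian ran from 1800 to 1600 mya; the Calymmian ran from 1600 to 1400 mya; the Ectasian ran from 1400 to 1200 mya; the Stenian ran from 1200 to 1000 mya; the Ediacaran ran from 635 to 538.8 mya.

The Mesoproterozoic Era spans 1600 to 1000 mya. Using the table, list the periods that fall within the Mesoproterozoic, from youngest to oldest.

Stenian, Ectasian, Calymmian

Periods with both bounds inside 1600–1000 Ma: Stenian (1200–1000), Ectasian (1400–1200), Calymmian (1600–1400).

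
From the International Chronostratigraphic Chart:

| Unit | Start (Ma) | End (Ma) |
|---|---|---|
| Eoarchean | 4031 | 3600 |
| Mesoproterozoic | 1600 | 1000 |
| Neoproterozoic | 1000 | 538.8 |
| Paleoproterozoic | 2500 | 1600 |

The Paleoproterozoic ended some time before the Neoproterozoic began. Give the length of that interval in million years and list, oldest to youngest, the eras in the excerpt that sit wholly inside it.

The Paleoproterozoic closes at 1600 Ma and the Neoproterozoic opens at 1000 Ma, so the interval is 1600 − 1000 = 600 Myr.
An era fits inside if it starts at or after 1600 Ma and ends at or before 1000 Ma; oldest first that gives Mesoproterozoic.

600 million years; Mesoproterozoic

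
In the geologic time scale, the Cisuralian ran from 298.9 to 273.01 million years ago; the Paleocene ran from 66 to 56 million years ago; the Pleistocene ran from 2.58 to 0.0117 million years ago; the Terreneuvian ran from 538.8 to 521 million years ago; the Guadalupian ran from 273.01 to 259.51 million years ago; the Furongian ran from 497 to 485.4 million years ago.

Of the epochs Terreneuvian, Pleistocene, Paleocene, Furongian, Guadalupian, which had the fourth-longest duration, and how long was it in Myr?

Durations: Terreneuvian 17.8; Pleistocene 2.5683; Paleocene 10; Furongian 11.6; Guadalupian 13.5 Myr.
Sorted longest-first: Terreneuvian (17.8), Guadalupian (13.5), Furongian (11.6), Paleocene (10), Pleistocene (2.5683).
The fourth longest is Paleocene at 10 Myr.

Paleocene, 10 million years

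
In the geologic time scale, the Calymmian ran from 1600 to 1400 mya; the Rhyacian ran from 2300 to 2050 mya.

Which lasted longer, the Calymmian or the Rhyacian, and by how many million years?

Rhyacian, by 50 million years

Calymmian: 1600 − 1400 = 200 Myr.
Rhyacian: 2300 − 2050 = 250 Myr.
Difference: 250 − 200 = 50 Myr, so the Rhyacian was longer.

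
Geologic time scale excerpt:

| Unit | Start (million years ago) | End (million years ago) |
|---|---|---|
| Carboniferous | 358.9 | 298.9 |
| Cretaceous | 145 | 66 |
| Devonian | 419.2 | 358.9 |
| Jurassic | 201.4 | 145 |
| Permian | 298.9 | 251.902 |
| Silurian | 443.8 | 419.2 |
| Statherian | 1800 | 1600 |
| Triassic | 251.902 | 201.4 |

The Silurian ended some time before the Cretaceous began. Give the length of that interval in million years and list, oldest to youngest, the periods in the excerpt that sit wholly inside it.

274.2 million years; Devonian, Carboniferous, Permian, Triassic, Jurassic

End of Silurian = 419.2 Ma; start of Cretaceous = 145 Ma.
Gap = 419.2 − 145 = 274.2 Myr.
Periods wholly inside 419.2–145 Ma: Devonian (419.2–358.9), Carboniferous (358.9–298.9), Permian (298.9–251.902), Triassic (251.902–201.4), Jurassic (201.4–145).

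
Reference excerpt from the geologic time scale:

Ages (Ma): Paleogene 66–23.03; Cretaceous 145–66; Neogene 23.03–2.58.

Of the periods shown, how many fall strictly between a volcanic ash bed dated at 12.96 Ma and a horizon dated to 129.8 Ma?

1

129.8 Ma sits inside the Cretaceous (145–66) and 12.96 Ma inside the Neogene (23.03–2.58); neither of those is wholly between the two dates.
The listed periods lying completely between them are Paleogene — 1 in all.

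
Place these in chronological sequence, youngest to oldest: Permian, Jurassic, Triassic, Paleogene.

Paleogene, Jurassic, Triassic, Permian

Group by era (each group listed oldest first) — Paleozoic: Permian; Mesozoic: Triassic, Jurassic; Cenozoic: Paleogene. The eras run Paleozoic → Mesozoic → Cenozoic. Concatenating the groups in that era order and then reversing gives youngest to oldest.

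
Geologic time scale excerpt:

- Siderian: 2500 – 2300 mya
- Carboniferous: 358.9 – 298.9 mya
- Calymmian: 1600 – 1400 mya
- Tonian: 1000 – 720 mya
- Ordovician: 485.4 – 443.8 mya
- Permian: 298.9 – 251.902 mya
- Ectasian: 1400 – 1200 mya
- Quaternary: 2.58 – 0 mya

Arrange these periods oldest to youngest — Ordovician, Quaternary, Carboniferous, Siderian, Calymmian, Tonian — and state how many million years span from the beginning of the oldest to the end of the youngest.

Siderian, Calymmian, Tonian, Ordovician, Carboniferous, Quaternary; total span 2500 Myr

Start ages (Ma): Siderian 2500, Calymmian 1600, Tonian 1000, Ordovician 485.4, Carboniferous 358.9, Quaternary 2.58.
Ordered oldest to youngest: Siderian, Calymmian, Tonian, Ordovician, Carboniferous, Quaternary.
Span = 2500 − 0 = 2500 Myr.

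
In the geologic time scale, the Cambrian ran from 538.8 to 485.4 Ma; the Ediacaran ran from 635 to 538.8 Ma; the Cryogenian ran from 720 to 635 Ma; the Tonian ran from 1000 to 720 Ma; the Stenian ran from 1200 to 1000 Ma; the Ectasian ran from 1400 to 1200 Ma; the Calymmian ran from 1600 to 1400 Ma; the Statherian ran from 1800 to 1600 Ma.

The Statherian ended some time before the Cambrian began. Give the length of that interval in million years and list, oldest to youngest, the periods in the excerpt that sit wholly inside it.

The Statherian closes at 1600 Ma and the Cambrian opens at 538.8 Ma, so the interval is 1600 − 538.8 = 1061.2 Myr.
A period fits inside if it starts at or after 1600 Ma and ends at or before 538.8 Ma; oldest first that gives Calymmian, Ectasian, Stenian, Tonian, Cryogenian, Ediacaran.

1061.2 million years; Calymmian, Ectasian, Stenian, Tonian, Cryogenian, Ediacaran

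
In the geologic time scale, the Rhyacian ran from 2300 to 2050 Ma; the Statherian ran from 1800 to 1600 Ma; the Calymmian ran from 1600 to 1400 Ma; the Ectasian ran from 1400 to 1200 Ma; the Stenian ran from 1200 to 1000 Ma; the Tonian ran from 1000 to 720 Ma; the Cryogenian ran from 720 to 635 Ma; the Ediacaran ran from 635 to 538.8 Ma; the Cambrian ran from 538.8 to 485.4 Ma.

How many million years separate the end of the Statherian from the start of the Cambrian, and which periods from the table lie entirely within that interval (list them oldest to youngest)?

The Statherian closes at 1600 Ma and the Cambrian opens at 538.8 Ma, so the interval is 1600 − 538.8 = 1061.2 Myr.
A period fits inside if it starts at or after 1600 Ma and ends at or before 538.8 Ma; oldest first that gives Calymmian, Ectasian, Stenian, Tonian, Cryogenian, Ediacaran.

1061.2 million years; Calymmian, Ectasian, Stenian, Tonian, Cryogenian, Ediacaran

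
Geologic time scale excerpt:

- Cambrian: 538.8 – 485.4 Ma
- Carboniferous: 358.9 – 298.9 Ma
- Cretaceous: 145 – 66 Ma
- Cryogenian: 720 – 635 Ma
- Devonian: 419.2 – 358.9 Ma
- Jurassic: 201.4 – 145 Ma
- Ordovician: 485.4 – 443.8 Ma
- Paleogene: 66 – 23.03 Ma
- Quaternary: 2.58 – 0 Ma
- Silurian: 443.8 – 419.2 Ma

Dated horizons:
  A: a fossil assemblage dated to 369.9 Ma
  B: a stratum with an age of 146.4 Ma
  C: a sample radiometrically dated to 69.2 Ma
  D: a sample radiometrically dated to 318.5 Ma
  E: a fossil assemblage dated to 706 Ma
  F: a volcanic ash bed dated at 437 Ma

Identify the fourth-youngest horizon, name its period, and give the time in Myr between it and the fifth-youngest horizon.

Smaller Ma means younger, so youngest first: C 69.2 < B 146.4 < D 318.5 < A 369.9 < F 437 < E 706.
Counting 4 along gives A (369.9 Ma); the excerpt puts that inside the Devonian, 419.2–358.9 Ma.
Next in line is F (437 Ma), and 437 − 369.9 = 67.1 Myr.

A, in the Devonian; 67.1 million years to F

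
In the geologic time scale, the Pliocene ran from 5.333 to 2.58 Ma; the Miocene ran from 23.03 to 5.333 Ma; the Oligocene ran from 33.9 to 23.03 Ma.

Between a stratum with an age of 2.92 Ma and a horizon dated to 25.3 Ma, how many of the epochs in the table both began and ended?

25.3 Ma sits inside the Oligocene (33.9–23.03) and 2.92 Ma inside the Pliocene (5.333–2.58); neither of those is wholly between the two dates.
The listed epochs lying completely between them are Miocene — 1 in all.

1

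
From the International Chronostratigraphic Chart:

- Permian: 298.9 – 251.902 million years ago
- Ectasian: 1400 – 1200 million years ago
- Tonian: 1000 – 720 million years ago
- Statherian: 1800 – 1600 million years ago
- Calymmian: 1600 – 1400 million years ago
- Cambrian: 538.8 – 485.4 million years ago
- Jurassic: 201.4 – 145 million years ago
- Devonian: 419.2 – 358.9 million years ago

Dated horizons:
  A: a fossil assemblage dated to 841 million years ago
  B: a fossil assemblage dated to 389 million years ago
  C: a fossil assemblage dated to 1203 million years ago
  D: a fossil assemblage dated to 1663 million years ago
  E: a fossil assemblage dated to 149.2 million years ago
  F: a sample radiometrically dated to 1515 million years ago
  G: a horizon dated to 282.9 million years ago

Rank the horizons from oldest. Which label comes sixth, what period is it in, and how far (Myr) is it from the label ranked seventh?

Larger Ma means older, so oldest first: D 1663 > F 1515 > C 1203 > A 841 > B 389 > G 282.9 > E 149.2.
Counting 6 along gives G (282.9 Ma); the excerpt puts that inside the Permian, 298.9–251.902 Ma.
Next in line is E (149.2 Ma), and 282.9 − 149.2 = 133.7 Myr.

G, in the Permian; 133.7 million years to E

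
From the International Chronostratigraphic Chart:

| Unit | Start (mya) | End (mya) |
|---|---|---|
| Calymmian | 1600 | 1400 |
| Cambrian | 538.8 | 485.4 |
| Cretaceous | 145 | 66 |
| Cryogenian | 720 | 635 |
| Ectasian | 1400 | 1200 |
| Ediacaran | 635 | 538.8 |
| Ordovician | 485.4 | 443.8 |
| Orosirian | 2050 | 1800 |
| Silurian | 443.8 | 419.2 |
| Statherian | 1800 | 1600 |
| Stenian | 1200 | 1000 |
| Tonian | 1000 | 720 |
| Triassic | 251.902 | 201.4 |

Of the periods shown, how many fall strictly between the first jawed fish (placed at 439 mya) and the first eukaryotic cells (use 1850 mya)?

The older date is 1850 Ma and the younger is 439 Ma.
Periods with start < 1850 and end > 439 Ma: Statherian (1800–1600), Calymmian (1600–1400), Ectasian (1400–1200), Stenian (1200–1000), Tonian (1000–720), Cryogenian (720–635), Ediacaran (635–538.8), Cambrian (538.8–485.4), Ordovician (485.4–443.8).
That is 9 complete periods.

9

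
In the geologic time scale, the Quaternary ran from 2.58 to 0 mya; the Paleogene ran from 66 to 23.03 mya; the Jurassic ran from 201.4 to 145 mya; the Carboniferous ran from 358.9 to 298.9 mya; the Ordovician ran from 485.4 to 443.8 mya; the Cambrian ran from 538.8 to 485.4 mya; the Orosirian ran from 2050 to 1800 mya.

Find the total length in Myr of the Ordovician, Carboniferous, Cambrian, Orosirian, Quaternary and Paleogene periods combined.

450.55 million years

Duration is start − end for each: (485.4 − 443.8) + (358.9 − 298.9) + (538.8 − 485.4) + (2050 − 1800) + (2.58 − 0) + (66 − 23.03).
That is 41.6 + 60 + 53.4 + 250 + 2.58 + 42.97, which totals 450.55 million years.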